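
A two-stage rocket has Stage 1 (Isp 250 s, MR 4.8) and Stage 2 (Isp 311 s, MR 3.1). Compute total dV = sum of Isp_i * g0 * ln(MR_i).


dV1 = 250 * 9.81 * ln(4.8) = 3847.0 m/s
dV2 = 311 * 9.81 * ln(3.1) = 3451.8 m/s
Total dV = 3847.0 + 3451.8 = 7298.8 m/s ~ 7299 m/s

7299 m/s


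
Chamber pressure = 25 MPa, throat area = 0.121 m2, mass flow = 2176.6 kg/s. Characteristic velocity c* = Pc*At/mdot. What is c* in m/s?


c* = 25e6 * 0.121 / 2176.6 = 1390 m/s

1390 m/s


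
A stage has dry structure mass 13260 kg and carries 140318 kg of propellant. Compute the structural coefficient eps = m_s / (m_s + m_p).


eps = 13260 / (13260 + 140318) = 0.0863

0.0863


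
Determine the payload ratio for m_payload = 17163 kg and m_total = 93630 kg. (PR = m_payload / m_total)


PR = 17163 / 93630 = 0.1833

0.1833


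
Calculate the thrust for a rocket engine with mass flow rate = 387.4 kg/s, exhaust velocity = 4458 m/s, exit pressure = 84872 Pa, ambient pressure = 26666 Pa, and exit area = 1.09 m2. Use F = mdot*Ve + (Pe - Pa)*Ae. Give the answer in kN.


F = 387.4 * 4458 + (84872 - 26666) * 1.09 = 1.7905e+06 N = 1790.5 kN

1790.5 kN


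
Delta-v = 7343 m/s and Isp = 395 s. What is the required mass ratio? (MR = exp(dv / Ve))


Ve = 395 * 9.81 = 3874.95 m/s
MR = exp(7343 / 3874.95) = 6.652

6.652


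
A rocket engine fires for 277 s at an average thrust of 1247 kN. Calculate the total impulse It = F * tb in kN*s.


It = 1247 * 277 = 345419 kN*s

345419 kN*s


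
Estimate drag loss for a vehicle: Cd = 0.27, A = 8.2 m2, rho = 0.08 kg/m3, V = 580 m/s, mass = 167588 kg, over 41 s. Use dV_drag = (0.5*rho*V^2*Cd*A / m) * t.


D = 0.5 * 0.08 * 580^2 * 0.27 * 8.2 = 29791.58 N
a = 29791.58 / 167588 = 0.1778 m/s2
dV = 0.1778 * 41 = 7.3 m/s

7.3 m/s


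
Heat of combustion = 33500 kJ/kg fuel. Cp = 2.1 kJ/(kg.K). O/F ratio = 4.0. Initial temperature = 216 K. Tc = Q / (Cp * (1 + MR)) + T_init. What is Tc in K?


Tc = 33500 / (2.1 * (1 + 4.0)) + 216 = 3406 K

3406 K


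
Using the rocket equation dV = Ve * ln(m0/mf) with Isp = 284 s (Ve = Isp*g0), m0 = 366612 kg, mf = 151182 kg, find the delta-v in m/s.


Ve = 284 * 9.81 = 2786.04 m/s
dV = 2786.04 * ln(366612/151182) = 2468 m/s

2468 m/s


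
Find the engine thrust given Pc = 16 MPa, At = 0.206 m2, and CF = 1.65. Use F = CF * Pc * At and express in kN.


F = 1.65 * 16e6 * 0.206 = 5.4384e+06 N = 5438.4 kN

5438.4 kN


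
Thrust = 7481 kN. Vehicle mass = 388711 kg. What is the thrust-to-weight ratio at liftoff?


TWR = 7481000 / (388711 * 9.81) = 1.96

1.96


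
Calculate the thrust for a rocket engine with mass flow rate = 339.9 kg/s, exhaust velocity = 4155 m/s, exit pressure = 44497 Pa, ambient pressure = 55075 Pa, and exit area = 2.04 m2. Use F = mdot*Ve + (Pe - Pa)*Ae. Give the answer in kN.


F = 339.9 * 4155 + (44497 - 55075) * 2.04 = 1.3907e+06 N = 1390.7 kN

1390.7 kN


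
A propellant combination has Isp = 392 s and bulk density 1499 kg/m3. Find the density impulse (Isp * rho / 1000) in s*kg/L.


rho*Isp = 392 * 1499 / 1000 = 588 s*kg/L

588 s*kg/L


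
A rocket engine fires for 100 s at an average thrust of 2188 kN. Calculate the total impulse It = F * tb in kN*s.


It = 2188 * 100 = 218800 kN*s

218800 kN*s


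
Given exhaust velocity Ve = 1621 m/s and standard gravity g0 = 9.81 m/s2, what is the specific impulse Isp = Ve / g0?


Isp = Ve / g0 = 1621 / 9.81 = 165.2 s

165.2 s


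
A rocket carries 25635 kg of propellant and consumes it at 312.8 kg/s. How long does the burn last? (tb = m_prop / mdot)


tb = 25635 / 312.8 = 82.0 s

82.0 s


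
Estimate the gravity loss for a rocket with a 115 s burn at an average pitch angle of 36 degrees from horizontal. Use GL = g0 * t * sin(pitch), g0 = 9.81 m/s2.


GL = 9.81 * 115 * sin(36 deg) = 663 m/s

663 m/s


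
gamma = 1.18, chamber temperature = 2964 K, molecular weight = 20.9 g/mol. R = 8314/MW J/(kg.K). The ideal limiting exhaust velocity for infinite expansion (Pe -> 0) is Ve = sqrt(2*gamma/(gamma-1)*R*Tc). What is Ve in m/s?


R = 8314 / 20.9 = 397.8 J/(kg.K)
Ve = sqrt(2 * 1.18 / (1.18 - 1) * 397.8 * 2964) = 3932 m/s

3932 m/s


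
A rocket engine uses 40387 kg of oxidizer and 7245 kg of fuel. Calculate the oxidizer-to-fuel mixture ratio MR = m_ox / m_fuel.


MR = 40387 / 7245 = 5.57

5.57


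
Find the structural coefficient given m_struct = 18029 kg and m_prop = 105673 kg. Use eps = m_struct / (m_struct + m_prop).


eps = 18029 / (18029 + 105673) = 0.1457

0.1457


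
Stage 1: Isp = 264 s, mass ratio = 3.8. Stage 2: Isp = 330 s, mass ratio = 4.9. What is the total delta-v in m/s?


dV1 = 264 * 9.81 * ln(3.8) = 3457.4 m/s
dV2 = 330 * 9.81 * ln(4.9) = 5144.8 m/s
Total dV = 3457.4 + 5144.8 = 8602.2 m/s ~ 8602 m/s

8602 m/s


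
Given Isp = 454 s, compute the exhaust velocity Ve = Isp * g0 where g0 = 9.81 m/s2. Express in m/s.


Ve = Isp * g0 = 454 * 9.81 = 4453.7 m/s

4453.7 m/s


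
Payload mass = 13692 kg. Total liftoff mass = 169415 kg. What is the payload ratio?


PR = 13692 / 169415 = 0.0808

0.0808


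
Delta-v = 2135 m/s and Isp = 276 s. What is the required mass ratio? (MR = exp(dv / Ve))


Ve = 276 * 9.81 = 2707.56 m/s
MR = exp(2135 / 2707.56) = 2.2

2.2


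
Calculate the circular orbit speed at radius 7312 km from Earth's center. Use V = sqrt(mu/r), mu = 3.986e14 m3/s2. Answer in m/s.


V = sqrt(3.986e14 / 7312000) = 7383 m/s

7383 m/s


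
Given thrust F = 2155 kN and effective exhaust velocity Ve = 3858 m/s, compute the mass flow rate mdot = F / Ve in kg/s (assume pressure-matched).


mdot = F / Ve = 2155000 / 3858 = 558.6 kg/s

558.6 kg/s


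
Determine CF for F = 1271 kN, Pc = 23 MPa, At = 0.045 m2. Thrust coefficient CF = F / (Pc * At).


CF = 1271000 / (23e6 * 0.045) = 1.23

1.23


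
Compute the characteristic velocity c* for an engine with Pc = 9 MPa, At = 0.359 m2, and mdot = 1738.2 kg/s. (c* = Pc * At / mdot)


c* = 9e6 * 0.359 / 1738.2 = 1859 m/s

1859 m/s


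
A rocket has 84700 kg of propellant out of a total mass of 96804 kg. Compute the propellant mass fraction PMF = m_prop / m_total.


PMF = 84700 / 96804 = 0.875

0.875


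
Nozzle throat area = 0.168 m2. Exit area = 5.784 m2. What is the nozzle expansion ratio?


AR = 5.784 / 0.168 = 34.4

34.4


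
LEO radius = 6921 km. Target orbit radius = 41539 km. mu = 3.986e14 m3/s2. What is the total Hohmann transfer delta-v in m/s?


V1 = sqrt(mu/r1) = 7588.99 m/s
dV1 = V1*(sqrt(2*r2/(r1+r2)) - 1) = 2347.55 m/s
V2 = sqrt(mu/r2) = 3097.71 m/s
dV2 = V2*(1 - sqrt(2*r1/(r1+r2))) = 1442.14 m/s
Total dV = 3790 m/s

3790 m/s


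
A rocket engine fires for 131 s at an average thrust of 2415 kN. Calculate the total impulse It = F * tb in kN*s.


It = 2415 * 131 = 316365 kN*s

316365 kN*s


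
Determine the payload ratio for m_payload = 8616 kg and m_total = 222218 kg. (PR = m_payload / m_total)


PR = 8616 / 222218 = 0.0388

0.0388


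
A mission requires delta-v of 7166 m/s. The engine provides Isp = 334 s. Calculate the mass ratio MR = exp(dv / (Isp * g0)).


Ve = 334 * 9.81 = 3276.54 m/s
MR = exp(7166 / 3276.54) = 8.909

8.909


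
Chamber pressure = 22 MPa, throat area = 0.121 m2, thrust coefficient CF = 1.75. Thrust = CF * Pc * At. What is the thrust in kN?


F = 1.75 * 22e6 * 0.121 = 4.6585e+06 N = 4658.5 kN

4658.5 kN


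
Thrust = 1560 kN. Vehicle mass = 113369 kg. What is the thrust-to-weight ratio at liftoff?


TWR = 1560000 / (113369 * 9.81) = 1.4

1.4


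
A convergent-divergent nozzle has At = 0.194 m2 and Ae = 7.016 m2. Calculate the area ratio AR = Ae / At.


AR = 7.016 / 0.194 = 36.2

36.2


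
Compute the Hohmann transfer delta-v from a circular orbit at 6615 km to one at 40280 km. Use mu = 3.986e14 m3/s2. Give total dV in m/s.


V1 = sqrt(mu/r1) = 7762.54 m/s
dV1 = V1*(sqrt(2*r2/(r1+r2)) - 1) = 2411.66 m/s
V2 = sqrt(mu/r2) = 3145.75 m/s
dV2 = V2*(1 - sqrt(2*r1/(r1+r2))) = 1474.89 m/s
Total dV = 3887 m/s

3887 m/s


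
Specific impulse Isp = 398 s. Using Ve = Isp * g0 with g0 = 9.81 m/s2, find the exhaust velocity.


Ve = Isp * g0 = 398 * 9.81 = 3904.4 m/s

3904.4 m/s


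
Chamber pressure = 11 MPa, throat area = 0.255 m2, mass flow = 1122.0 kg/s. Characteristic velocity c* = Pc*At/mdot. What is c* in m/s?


c* = 11e6 * 0.255 / 1122.0 = 2500 m/s

2500 m/s


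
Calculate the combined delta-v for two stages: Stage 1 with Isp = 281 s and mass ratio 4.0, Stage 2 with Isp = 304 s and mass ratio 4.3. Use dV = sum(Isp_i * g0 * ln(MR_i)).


dV1 = 281 * 9.81 * ln(4.0) = 3821.5 m/s
dV2 = 304 * 9.81 * ln(4.3) = 4349.9 m/s
Total dV = 3821.5 + 4349.9 = 8171.4 m/s ~ 8171 m/s

8171 m/s


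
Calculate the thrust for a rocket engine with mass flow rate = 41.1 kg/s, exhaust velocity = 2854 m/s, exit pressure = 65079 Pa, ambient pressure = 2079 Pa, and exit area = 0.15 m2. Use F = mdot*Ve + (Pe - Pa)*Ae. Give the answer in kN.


F = 41.1 * 2854 + (65079 - 2079) * 0.15 = 126749.0 N = 126.7 kN

126.7 kN


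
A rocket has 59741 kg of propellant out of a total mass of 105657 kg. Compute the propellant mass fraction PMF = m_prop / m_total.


PMF = 59741 / 105657 = 0.565

0.565


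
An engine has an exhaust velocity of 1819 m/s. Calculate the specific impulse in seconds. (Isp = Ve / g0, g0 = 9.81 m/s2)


Isp = Ve / g0 = 1819 / 9.81 = 185.4 s

185.4 s


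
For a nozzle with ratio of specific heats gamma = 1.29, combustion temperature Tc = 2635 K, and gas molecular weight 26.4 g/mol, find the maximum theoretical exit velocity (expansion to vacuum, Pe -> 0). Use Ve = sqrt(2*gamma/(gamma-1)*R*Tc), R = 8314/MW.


R = 8314 / 26.4 = 314.92 J/(kg.K)
Ve = sqrt(2 * 1.29 / (1.29 - 1) * 314.92 * 2635) = 2717 m/s

2717 m/s


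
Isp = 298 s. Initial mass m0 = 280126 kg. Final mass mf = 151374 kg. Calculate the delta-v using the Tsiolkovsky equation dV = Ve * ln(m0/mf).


Ve = 298 * 9.81 = 2923.38 m/s
dV = 2923.38 * ln(280126/151374) = 1799 m/s

1799 m/s


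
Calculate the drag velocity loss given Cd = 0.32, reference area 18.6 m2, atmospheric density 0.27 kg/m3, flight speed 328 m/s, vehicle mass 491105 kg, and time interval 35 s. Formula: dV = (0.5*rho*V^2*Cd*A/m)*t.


D = 0.5 * 0.27 * 328^2 * 0.32 * 18.6 = 86445.9 N
a = 86445.9 / 491105 = 0.176 m/s2
dV = 0.176 * 35 = 6.2 m/s

6.2 m/s


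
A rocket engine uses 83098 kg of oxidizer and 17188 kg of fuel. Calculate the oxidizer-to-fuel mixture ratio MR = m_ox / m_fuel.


MR = 83098 / 17188 = 4.83

4.83


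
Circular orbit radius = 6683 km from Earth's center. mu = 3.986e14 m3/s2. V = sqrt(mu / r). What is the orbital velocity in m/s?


V = sqrt(3.986e14 / 6683000) = 7723 m/s

7723 m/s


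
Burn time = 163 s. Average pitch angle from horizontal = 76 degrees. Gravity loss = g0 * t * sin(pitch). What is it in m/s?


GL = 9.81 * 163 * sin(76 deg) = 1552 m/s

1552 m/s


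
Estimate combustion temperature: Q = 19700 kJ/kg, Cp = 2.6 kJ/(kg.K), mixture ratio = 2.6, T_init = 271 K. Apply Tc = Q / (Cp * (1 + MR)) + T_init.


Tc = 19700 / (2.6 * (1 + 2.6)) + 271 = 2376 K

2376 K


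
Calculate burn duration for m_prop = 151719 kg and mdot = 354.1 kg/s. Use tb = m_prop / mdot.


tb = 151719 / 354.1 = 428.5 s

428.5 s


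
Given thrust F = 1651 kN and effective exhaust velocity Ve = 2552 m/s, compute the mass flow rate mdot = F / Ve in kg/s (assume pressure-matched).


mdot = F / Ve = 1651000 / 2552 = 646.9 kg/s

646.9 kg/s


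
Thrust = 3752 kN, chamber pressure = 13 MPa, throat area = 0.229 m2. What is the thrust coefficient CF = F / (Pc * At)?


CF = 3752000 / (13e6 * 0.229) = 1.26

1.26


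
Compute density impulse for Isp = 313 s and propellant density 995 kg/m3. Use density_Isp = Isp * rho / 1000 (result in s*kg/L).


rho*Isp = 313 * 995 / 1000 = 311 s*kg/L

311 s*kg/L


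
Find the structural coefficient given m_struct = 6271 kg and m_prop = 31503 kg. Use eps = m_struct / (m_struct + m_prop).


eps = 6271 / (6271 + 31503) = 0.166

0.166


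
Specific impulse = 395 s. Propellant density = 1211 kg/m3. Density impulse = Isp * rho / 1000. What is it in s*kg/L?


rho*Isp = 395 * 1211 / 1000 = 478 s*kg/L

478 s*kg/L


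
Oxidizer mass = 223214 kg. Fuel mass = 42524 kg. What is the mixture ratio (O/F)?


MR = 223214 / 42524 = 5.25

5.25


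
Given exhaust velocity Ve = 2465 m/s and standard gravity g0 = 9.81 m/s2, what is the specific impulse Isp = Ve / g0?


Isp = Ve / g0 = 2465 / 9.81 = 251.3 s

251.3 s


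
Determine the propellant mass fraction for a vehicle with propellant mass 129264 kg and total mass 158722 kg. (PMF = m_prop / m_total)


PMF = 129264 / 158722 = 0.814

0.814


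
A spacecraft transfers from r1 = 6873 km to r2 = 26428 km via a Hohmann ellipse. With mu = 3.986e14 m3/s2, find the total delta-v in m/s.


V1 = sqrt(mu/r1) = 7615.45 m/s
dV1 = V1*(sqrt(2*r2/(r1+r2)) - 1) = 1978.87 m/s
V2 = sqrt(mu/r2) = 3883.62 m/s
dV2 = V2*(1 - sqrt(2*r1/(r1+r2))) = 1388.47 m/s
Total dV = 3367 m/s

3367 m/s


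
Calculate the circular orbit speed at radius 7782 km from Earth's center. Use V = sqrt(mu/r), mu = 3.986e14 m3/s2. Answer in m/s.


V = sqrt(3.986e14 / 7782000) = 7157 m/s

7157 m/s


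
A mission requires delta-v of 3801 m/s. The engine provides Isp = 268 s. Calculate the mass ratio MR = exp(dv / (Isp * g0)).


Ve = 268 * 9.81 = 2629.08 m/s
MR = exp(3801 / 2629.08) = 4.245

4.245


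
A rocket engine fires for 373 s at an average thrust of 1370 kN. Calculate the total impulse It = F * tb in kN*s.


It = 1370 * 373 = 511010 kN*s

511010 kN*s


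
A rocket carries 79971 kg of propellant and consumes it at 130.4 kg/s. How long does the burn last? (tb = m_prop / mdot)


tb = 79971 / 130.4 = 613.3 s

613.3 s


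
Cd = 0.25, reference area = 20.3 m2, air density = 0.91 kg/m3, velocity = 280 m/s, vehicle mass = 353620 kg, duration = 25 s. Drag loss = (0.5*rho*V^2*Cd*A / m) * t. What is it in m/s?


D = 0.5 * 0.91 * 280^2 * 0.25 * 20.3 = 181035.4 N
a = 181035.4 / 353620 = 0.5119 m/s2
dV = 0.5119 * 25 = 12.8 m/s

12.8 m/s


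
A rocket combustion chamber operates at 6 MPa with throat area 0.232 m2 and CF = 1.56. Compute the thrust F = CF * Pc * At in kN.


F = 1.56 * 6e6 * 0.232 = 2.1715e+06 N = 2171.5 kN

2171.5 kN


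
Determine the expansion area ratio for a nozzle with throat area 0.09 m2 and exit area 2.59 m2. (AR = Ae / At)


AR = 2.59 / 0.09 = 28.8

28.8


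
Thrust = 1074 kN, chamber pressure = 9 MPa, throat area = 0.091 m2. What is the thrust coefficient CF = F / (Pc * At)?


CF = 1074000 / (9e6 * 0.091) = 1.31

1.31


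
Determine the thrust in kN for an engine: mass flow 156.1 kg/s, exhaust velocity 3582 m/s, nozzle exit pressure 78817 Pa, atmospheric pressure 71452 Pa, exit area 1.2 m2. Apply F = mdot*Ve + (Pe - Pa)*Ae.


F = 156.1 * 3582 + (78817 - 71452) * 1.2 = 567988.0 N = 568.0 kN

568.0 kN


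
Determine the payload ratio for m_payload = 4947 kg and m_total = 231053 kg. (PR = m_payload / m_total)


PR = 4947 / 231053 = 0.0214

0.0214


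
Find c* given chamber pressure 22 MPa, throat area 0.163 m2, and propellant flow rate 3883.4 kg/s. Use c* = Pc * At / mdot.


c* = 22e6 * 0.163 / 3883.4 = 923 m/s

923 m/s


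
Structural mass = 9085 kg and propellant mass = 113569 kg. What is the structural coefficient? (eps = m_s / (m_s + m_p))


eps = 9085 / (9085 + 113569) = 0.0741

0.0741


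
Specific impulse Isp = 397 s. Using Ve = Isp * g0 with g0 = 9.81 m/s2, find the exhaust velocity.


Ve = Isp * g0 = 397 * 9.81 = 3894.6 m/s

3894.6 m/s


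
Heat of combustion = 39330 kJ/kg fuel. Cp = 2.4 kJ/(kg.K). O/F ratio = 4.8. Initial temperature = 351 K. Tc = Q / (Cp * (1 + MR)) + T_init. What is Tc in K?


Tc = 39330 / (2.4 * (1 + 4.8)) + 351 = 3176 K

3176 K


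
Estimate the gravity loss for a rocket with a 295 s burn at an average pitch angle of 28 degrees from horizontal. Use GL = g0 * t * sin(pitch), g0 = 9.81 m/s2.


GL = 9.81 * 295 * sin(28 deg) = 1359 m/s

1359 m/s


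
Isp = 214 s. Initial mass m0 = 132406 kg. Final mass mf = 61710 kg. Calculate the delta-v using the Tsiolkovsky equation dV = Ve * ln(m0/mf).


Ve = 214 * 9.81 = 2099.34 m/s
dV = 2099.34 * ln(132406/61710) = 1603 m/s

1603 m/s


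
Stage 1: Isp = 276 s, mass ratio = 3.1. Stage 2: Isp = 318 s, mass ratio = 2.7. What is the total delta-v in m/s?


dV1 = 276 * 9.81 * ln(3.1) = 3063.3 m/s
dV2 = 318 * 9.81 * ln(2.7) = 3098.5 m/s
Total dV = 3063.3 + 3098.5 = 6161.8 m/s ~ 6162 m/s

6162 m/s


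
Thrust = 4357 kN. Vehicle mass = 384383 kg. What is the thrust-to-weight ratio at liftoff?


TWR = 4357000 / (384383 * 9.81) = 1.16

1.16


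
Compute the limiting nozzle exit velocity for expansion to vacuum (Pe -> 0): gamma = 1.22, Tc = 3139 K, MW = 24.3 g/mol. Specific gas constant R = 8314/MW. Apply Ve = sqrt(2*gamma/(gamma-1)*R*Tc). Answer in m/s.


R = 8314 / 24.3 = 342.14 J/(kg.K)
Ve = sqrt(2 * 1.22 / (1.22 - 1) * 342.14 * 3139) = 3451 m/s

3451 m/s


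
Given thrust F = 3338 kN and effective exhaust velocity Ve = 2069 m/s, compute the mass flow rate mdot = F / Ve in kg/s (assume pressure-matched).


mdot = F / Ve = 3338000 / 2069 = 1613.3 kg/s

1613.3 kg/s


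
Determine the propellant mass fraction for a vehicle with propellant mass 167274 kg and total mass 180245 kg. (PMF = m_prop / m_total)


PMF = 167274 / 180245 = 0.928

0.928


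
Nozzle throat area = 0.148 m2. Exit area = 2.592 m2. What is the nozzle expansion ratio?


AR = 2.592 / 0.148 = 17.5

17.5


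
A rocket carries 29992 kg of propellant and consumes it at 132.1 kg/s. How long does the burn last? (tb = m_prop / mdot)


tb = 29992 / 132.1 = 227.0 s

227.0 s


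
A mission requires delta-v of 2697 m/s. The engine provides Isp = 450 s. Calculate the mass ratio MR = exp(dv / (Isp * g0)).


Ve = 450 * 9.81 = 4414.5 m/s
MR = exp(2697 / 4414.5) = 1.842

1.842


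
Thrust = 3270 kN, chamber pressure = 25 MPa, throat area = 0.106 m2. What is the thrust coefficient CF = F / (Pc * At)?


CF = 3270000 / (25e6 * 0.106) = 1.23

1.23


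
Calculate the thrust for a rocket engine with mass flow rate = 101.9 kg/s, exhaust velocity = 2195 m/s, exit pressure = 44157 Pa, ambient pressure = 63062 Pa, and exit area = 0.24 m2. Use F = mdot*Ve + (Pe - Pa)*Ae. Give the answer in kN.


F = 101.9 * 2195 + (44157 - 63062) * 0.24 = 219133.0 N = 219.1 kN

219.1 kN


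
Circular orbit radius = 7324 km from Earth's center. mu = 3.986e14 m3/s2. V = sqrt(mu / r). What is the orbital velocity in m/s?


V = sqrt(3.986e14 / 7324000) = 7377 m/s

7377 m/s


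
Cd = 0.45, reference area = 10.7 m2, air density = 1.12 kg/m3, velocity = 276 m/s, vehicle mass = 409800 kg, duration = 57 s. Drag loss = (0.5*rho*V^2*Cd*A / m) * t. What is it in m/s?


D = 0.5 * 1.12 * 276^2 * 0.45 * 10.7 = 205400.97 N
a = 205400.97 / 409800 = 0.5012 m/s2
dV = 0.5012 * 57 = 28.6 m/s

28.6 m/s


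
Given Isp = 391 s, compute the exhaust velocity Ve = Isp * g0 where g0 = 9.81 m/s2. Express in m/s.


Ve = Isp * g0 = 391 * 9.81 = 3835.7 m/s

3835.7 m/s


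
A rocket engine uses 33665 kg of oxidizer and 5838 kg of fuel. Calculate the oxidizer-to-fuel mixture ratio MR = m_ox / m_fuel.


MR = 33665 / 5838 = 5.77

5.77


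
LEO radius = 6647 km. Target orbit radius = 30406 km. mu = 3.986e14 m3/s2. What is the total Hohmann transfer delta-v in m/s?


V1 = sqrt(mu/r1) = 7743.83 m/s
dV1 = V1*(sqrt(2*r2/(r1+r2)) - 1) = 2176.79 m/s
V2 = sqrt(mu/r2) = 3620.67 m/s
dV2 = V2*(1 - sqrt(2*r1/(r1+r2))) = 1451.94 m/s
Total dV = 3629 m/s

3629 m/s


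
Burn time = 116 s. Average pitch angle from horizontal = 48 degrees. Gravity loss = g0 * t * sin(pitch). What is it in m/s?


GL = 9.81 * 116 * sin(48 deg) = 846 m/s

846 m/s


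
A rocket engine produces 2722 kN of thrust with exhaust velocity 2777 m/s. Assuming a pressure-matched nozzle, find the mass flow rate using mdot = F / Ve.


mdot = F / Ve = 2722000 / 2777 = 980.2 kg/s

980.2 kg/s


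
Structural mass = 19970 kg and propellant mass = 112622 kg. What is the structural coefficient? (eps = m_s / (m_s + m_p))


eps = 19970 / (19970 + 112622) = 0.1506

0.1506


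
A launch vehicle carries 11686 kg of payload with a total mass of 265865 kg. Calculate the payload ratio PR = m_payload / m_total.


PR = 11686 / 265865 = 0.044

0.044


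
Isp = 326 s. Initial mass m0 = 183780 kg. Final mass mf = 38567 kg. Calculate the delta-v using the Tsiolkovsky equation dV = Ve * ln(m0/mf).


Ve = 326 * 9.81 = 3198.06 m/s
dV = 3198.06 * ln(183780/38567) = 4993 m/s

4993 m/s


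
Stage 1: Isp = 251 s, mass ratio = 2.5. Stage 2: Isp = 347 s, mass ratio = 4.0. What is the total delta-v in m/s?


dV1 = 251 * 9.81 * ln(2.5) = 2256.2 m/s
dV2 = 347 * 9.81 * ln(4.0) = 4719.0 m/s
Total dV = 2256.2 + 4719.0 = 6975.2 m/s ~ 6975 m/s

6975 m/s


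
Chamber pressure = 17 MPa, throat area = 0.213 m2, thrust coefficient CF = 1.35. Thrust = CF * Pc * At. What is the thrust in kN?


F = 1.35 * 17e6 * 0.213 = 4.8884e+06 N = 4888.4 kN

4888.4 kN


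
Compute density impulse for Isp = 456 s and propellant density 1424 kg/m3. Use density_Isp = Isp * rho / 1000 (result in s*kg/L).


rho*Isp = 456 * 1424 / 1000 = 649 s*kg/L

649 s*kg/L


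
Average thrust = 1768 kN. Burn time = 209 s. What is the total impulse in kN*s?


It = 1768 * 209 = 369512 kN*s

369512 kN*s


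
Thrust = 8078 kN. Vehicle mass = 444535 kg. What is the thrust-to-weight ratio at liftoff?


TWR = 8078000 / (444535 * 9.81) = 1.85

1.85


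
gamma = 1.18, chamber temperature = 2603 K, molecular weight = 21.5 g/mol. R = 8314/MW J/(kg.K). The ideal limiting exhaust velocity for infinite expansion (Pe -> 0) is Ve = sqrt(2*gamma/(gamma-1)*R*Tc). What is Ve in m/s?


R = 8314 / 21.5 = 386.7 J/(kg.K)
Ve = sqrt(2 * 1.18 / (1.18 - 1) * 386.7 * 2603) = 3633 m/s

3633 m/s


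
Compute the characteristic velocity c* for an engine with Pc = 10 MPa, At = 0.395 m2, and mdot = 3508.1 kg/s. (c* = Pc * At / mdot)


c* = 10e6 * 0.395 / 3508.1 = 1126 m/s

1126 m/s


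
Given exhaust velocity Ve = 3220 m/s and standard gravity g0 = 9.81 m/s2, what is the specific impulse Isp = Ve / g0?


Isp = Ve / g0 = 3220 / 9.81 = 328.2 s

328.2 s


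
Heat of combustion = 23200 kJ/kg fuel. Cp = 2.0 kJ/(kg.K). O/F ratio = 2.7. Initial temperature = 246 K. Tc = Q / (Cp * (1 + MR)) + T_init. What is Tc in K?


Tc = 23200 / (2.0 * (1 + 2.7)) + 246 = 3381 K

3381 K


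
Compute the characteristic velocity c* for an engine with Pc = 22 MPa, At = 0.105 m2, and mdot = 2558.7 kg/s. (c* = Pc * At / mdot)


c* = 22e6 * 0.105 / 2558.7 = 903 m/s

903 m/s


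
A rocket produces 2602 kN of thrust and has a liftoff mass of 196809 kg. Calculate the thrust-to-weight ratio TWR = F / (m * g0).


TWR = 2602000 / (196809 * 9.81) = 1.35

1.35


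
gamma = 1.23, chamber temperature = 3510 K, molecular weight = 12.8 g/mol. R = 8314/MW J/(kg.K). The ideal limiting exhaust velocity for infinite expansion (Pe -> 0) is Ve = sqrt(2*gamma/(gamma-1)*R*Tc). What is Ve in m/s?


R = 8314 / 12.8 = 649.53 J/(kg.K)
Ve = sqrt(2 * 1.23 / (1.23 - 1) * 649.53 * 3510) = 4938 m/s

4938 m/s


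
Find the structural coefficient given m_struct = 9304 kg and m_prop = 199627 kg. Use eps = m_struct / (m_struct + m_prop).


eps = 9304 / (9304 + 199627) = 0.0445

0.0445


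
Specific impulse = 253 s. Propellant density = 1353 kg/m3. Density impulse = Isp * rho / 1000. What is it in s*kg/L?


rho*Isp = 253 * 1353 / 1000 = 342 s*kg/L

342 s*kg/L


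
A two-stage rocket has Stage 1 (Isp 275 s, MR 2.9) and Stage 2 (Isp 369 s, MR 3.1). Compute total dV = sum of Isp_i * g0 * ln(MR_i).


dV1 = 275 * 9.81 * ln(2.9) = 2872.3 m/s
dV2 = 369 * 9.81 * ln(3.1) = 4095.6 m/s
Total dV = 2872.3 + 4095.6 = 6967.9 m/s ~ 6968 m/s

6968 m/s


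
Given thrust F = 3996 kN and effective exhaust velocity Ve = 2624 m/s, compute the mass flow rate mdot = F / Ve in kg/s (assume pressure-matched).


mdot = F / Ve = 3996000 / 2624 = 1522.9 kg/s

1522.9 kg/s


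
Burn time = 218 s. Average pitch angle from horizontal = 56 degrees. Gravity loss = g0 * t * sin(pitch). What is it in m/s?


GL = 9.81 * 218 * sin(56 deg) = 1773 m/s

1773 m/s


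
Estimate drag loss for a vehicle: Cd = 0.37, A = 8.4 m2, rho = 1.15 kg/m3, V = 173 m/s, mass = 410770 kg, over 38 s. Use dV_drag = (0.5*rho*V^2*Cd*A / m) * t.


D = 0.5 * 1.15 * 173^2 * 0.37 * 8.4 = 53486.12 N
a = 53486.12 / 410770 = 0.1302 m/s2
dV = 0.1302 * 38 = 4.9 m/s

4.9 m/s


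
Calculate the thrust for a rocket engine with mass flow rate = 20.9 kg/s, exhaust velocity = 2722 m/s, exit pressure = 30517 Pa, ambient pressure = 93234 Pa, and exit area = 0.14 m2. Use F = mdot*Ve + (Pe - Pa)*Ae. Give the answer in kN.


F = 20.9 * 2722 + (30517 - 93234) * 0.14 = 48109.0 N = 48.1 kN

48.1 kN


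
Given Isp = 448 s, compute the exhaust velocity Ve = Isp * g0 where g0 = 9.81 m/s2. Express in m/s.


Ve = Isp * g0 = 448 * 9.81 = 4394.9 m/s

4394.9 m/s


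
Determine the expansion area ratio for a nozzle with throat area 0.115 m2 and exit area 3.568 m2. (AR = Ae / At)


AR = 3.568 / 0.115 = 31.0

31.0


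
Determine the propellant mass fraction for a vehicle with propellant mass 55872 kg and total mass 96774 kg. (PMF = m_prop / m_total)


PMF = 55872 / 96774 = 0.577

0.577


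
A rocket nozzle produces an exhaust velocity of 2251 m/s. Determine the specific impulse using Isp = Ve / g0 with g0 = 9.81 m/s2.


Isp = Ve / g0 = 2251 / 9.81 = 229.5 s

229.5 s


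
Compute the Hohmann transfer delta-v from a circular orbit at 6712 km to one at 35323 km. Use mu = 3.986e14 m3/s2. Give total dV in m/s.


V1 = sqrt(mu/r1) = 7706.24 m/s
dV1 = V1*(sqrt(2*r2/(r1+r2)) - 1) = 2284.11 m/s
V2 = sqrt(mu/r2) = 3359.23 m/s
dV2 = V2*(1 - sqrt(2*r1/(r1+r2))) = 1460.89 m/s
Total dV = 3745 m/s

3745 m/s


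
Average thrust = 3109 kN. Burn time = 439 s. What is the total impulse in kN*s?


It = 3109 * 439 = 1364851 kN*s

1364851 kN*s


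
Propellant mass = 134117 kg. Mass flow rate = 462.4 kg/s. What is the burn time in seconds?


tb = 134117 / 462.4 = 290.0 s

290.0 s


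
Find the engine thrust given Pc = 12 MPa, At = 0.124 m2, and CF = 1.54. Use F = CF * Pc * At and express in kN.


F = 1.54 * 12e6 * 0.124 = 2.2915e+06 N = 2291.5 kN

2291.5 kN


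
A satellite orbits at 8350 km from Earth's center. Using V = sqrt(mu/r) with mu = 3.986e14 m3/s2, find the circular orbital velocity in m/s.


V = sqrt(3.986e14 / 8350000) = 6909 m/s

6909 m/s


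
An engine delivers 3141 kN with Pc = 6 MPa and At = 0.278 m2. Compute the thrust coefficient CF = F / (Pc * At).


CF = 3141000 / (6e6 * 0.278) = 1.88

1.88


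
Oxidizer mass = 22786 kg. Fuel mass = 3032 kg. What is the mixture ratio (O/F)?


MR = 22786 / 3032 = 7.52

7.52


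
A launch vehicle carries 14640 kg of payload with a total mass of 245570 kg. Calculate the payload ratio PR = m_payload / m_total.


PR = 14640 / 245570 = 0.0596

0.0596


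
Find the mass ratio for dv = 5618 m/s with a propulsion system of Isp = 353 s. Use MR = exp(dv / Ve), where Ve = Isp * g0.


Ve = 353 * 9.81 = 3462.93 m/s
MR = exp(5618 / 3462.93) = 5.065

5.065


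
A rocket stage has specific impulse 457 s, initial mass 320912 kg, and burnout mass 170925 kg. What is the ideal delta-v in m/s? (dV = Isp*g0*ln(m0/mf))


Ve = 457 * 9.81 = 4483.17 m/s
dV = 4483.17 * ln(320912/170925) = 2824 m/s

2824 m/s


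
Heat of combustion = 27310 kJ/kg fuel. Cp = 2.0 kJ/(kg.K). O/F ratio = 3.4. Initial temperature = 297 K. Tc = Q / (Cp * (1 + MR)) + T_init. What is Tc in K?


Tc = 27310 / (2.0 * (1 + 3.4)) + 297 = 3400 K

3400 K


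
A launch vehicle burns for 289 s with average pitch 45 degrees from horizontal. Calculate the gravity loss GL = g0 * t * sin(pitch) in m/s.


GL = 9.81 * 289 * sin(45 deg) = 2005 m/s

2005 m/s


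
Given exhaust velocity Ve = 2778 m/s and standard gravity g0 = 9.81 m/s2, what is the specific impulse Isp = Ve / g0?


Isp = Ve / g0 = 2778 / 9.81 = 283.2 s

283.2 s


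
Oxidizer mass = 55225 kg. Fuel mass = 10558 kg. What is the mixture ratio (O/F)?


MR = 55225 / 10558 = 5.23

5.23


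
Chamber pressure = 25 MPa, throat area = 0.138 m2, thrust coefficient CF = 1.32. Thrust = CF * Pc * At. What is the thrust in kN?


F = 1.32 * 25e6 * 0.138 = 4.5540e+06 N = 4554.0 kN

4554.0 kN


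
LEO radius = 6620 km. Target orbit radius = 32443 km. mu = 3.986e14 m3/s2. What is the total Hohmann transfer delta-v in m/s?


V1 = sqrt(mu/r1) = 7759.61 m/s
dV1 = V1*(sqrt(2*r2/(r1+r2)) - 1) = 2241.14 m/s
V2 = sqrt(mu/r2) = 3505.16 m/s
dV2 = V2*(1 - sqrt(2*r1/(r1+r2))) = 1464.51 m/s
Total dV = 3706 m/s

3706 m/s


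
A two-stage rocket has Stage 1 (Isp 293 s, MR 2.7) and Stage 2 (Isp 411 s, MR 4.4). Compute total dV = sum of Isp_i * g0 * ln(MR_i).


dV1 = 293 * 9.81 * ln(2.7) = 2854.9 m/s
dV2 = 411 * 9.81 * ln(4.4) = 5973.7 m/s
Total dV = 2854.9 + 5973.7 = 8828.6 m/s ~ 8829 m/s

8829 m/s


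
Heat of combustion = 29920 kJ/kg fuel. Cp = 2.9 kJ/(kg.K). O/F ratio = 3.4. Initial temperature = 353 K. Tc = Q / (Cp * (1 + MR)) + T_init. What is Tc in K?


Tc = 29920 / (2.9 * (1 + 3.4)) + 353 = 2698 K

2698 K


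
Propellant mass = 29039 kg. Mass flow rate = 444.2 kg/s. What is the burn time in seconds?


tb = 29039 / 444.2 = 65.4 s

65.4 s


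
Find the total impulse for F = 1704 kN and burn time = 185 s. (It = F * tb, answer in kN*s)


It = 1704 * 185 = 315240 kN*s

315240 kN*s


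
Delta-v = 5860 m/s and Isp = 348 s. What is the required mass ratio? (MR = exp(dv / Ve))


Ve = 348 * 9.81 = 3413.88 m/s
MR = exp(5860 / 3413.88) = 5.565

5.565


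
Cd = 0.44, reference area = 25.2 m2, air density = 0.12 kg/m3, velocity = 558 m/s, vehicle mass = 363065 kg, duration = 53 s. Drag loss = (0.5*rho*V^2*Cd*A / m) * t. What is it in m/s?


D = 0.5 * 0.12 * 558^2 * 0.44 * 25.2 = 207144.24 N
a = 207144.24 / 363065 = 0.5705 m/s2
dV = 0.5705 * 53 = 30.2 m/s

30.2 m/s


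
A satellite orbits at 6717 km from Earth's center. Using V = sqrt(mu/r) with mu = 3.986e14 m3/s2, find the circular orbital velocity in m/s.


V = sqrt(3.986e14 / 6717000) = 7703 m/s

7703 m/s


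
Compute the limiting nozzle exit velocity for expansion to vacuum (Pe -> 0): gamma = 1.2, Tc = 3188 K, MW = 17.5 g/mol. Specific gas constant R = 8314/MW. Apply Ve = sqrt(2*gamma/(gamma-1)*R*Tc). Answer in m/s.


R = 8314 / 17.5 = 475.09 J/(kg.K)
Ve = sqrt(2 * 1.2 / (1.2 - 1) * 475.09 * 3188) = 4263 m/s

4263 m/s


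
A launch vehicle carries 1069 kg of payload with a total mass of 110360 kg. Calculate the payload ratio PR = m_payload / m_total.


PR = 1069 / 110360 = 0.0097

0.0097


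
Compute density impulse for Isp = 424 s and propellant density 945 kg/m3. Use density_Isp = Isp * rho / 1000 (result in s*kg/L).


rho*Isp = 424 * 945 / 1000 = 401 s*kg/L

401 s*kg/L


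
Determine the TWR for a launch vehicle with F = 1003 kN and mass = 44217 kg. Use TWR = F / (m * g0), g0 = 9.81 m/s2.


TWR = 1003000 / (44217 * 9.81) = 2.31

2.31


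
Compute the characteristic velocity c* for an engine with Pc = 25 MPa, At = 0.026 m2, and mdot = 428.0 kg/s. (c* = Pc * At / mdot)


c* = 25e6 * 0.026 / 428.0 = 1519 m/s

1519 m/s


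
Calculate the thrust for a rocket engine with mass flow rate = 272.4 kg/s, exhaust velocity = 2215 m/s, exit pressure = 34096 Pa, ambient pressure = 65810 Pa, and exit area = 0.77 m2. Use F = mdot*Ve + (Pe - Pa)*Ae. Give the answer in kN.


F = 272.4 * 2215 + (34096 - 65810) * 0.77 = 578946.0 N = 578.9 kN

578.9 kN


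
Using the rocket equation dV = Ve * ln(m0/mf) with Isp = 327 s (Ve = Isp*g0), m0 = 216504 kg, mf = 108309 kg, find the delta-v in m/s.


Ve = 327 * 9.81 = 3207.87 m/s
dV = 3207.87 * ln(216504/108309) = 2222 m/s

2222 m/s


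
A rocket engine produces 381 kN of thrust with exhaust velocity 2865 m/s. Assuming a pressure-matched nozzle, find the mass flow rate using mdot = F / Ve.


mdot = F / Ve = 381000 / 2865 = 133.0 kg/s

133.0 kg/s


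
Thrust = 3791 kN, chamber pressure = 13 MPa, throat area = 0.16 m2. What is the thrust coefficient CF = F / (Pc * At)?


CF = 3791000 / (13e6 * 0.16) = 1.82

1.82


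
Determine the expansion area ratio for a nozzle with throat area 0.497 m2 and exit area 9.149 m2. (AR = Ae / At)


AR = 9.149 / 0.497 = 18.4

18.4


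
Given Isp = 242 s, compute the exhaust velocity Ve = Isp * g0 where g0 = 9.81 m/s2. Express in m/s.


Ve = Isp * g0 = 242 * 9.81 = 2374.0 m/s

2374.0 m/s


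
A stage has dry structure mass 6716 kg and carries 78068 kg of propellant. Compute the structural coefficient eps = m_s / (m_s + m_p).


eps = 6716 / (6716 + 78068) = 0.0792

0.0792


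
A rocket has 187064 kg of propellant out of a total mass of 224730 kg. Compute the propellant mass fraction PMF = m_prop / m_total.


PMF = 187064 / 224730 = 0.832

0.832


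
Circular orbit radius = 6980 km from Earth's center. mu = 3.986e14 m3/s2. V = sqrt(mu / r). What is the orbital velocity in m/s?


V = sqrt(3.986e14 / 6980000) = 7557 m/s

7557 m/s


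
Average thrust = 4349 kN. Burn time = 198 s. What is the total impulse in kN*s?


It = 4349 * 198 = 861102 kN*s

861102 kN*s


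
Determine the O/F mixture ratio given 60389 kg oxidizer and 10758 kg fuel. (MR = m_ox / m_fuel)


MR = 60389 / 10758 = 5.61

5.61


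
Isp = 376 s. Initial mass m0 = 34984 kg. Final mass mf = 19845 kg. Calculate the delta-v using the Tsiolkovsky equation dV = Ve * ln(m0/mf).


Ve = 376 * 9.81 = 3688.56 m/s
dV = 3688.56 * ln(34984/19845) = 2091 m/s

2091 m/s


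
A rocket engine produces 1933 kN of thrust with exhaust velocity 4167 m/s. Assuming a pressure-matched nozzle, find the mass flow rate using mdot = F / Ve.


mdot = F / Ve = 1933000 / 4167 = 463.9 kg/s

463.9 kg/s


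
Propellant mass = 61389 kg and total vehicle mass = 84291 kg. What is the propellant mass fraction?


PMF = 61389 / 84291 = 0.728

0.728


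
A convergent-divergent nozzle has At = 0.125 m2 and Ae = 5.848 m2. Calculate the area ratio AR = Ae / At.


AR = 5.848 / 0.125 = 46.8

46.8


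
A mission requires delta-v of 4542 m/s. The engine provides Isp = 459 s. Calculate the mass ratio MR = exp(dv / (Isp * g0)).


Ve = 459 * 9.81 = 4502.79 m/s
MR = exp(4542 / 4502.79) = 2.742

2.742


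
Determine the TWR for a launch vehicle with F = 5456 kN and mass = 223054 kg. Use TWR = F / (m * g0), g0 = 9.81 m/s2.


TWR = 5456000 / (223054 * 9.81) = 2.49

2.49


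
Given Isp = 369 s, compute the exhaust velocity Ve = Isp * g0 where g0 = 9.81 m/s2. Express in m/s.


Ve = Isp * g0 = 369 * 9.81 = 3619.9 m/s

3619.9 m/s


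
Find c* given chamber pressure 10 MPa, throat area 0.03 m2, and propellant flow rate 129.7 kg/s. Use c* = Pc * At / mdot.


c* = 10e6 * 0.03 / 129.7 = 2313 m/s

2313 m/s


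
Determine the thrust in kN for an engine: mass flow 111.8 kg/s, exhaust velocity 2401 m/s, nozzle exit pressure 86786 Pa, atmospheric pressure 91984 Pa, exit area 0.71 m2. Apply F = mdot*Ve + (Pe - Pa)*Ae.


F = 111.8 * 2401 + (86786 - 91984) * 0.71 = 264741.0 N = 264.7 kN

264.7 kN


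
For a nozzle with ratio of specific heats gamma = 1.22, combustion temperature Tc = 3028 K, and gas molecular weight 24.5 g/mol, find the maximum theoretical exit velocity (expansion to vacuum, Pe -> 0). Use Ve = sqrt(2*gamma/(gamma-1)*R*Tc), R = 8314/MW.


R = 8314 / 24.5 = 339.35 J/(kg.K)
Ve = sqrt(2 * 1.22 / (1.22 - 1) * 339.35 * 3028) = 3376 m/s

3376 m/s


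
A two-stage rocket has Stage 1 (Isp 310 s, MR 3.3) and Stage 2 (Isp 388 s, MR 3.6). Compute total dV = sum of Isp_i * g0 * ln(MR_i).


dV1 = 310 * 9.81 * ln(3.3) = 3630.8 m/s
dV2 = 388 * 9.81 * ln(3.6) = 4875.6 m/s
Total dV = 3630.8 + 4875.6 = 8506.4 m/s ~ 8506 m/s

8506 m/s


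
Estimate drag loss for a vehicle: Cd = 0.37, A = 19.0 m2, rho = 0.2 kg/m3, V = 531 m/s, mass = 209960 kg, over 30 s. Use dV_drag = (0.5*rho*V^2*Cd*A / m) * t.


D = 0.5 * 0.2 * 531^2 * 0.37 * 19.0 = 198218.58 N
a = 198218.58 / 209960 = 0.9441 m/s2
dV = 0.9441 * 30 = 28.3 m/s

28.3 m/s


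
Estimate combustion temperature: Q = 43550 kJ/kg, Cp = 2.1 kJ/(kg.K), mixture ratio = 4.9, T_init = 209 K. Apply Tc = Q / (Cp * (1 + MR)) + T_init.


Tc = 43550 / (2.1 * (1 + 4.9)) + 209 = 3724 K

3724 K


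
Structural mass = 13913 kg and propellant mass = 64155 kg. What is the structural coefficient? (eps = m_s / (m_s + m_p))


eps = 13913 / (13913 + 64155) = 0.1782

0.1782


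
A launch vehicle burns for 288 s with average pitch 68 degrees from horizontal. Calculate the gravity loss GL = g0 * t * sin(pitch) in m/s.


GL = 9.81 * 288 * sin(68 deg) = 2620 m/s

2620 m/s


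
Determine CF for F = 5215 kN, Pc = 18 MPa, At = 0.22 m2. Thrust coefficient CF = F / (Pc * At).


CF = 5215000 / (18e6 * 0.22) = 1.32

1.32


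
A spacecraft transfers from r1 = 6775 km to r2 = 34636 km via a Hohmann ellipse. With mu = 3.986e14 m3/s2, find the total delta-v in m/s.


V1 = sqrt(mu/r1) = 7670.33 m/s
dV1 = V1*(sqrt(2*r2/(r1+r2)) - 1) = 2250.2 m/s
V2 = sqrt(mu/r2) = 3392.38 m/s
dV2 = V2*(1 - sqrt(2*r1/(r1+r2))) = 1451.87 m/s
Total dV = 3702 m/s

3702 m/s


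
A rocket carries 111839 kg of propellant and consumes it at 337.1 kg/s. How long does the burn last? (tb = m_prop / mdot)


tb = 111839 / 337.1 = 331.8 s

331.8 s


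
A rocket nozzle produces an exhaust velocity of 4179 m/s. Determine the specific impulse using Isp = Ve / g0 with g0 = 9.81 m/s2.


Isp = Ve / g0 = 4179 / 9.81 = 426.0 s

426.0 s


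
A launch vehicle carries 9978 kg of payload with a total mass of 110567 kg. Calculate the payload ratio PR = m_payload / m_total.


PR = 9978 / 110567 = 0.0902

0.0902


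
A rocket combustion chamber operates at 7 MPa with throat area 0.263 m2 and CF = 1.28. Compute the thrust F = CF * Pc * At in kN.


F = 1.28 * 7e6 * 0.263 = 2.3565e+06 N = 2356.5 kN

2356.5 kN


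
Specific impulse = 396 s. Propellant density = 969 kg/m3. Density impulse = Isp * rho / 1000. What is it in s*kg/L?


rho*Isp = 396 * 969 / 1000 = 384 s*kg/L

384 s*kg/L


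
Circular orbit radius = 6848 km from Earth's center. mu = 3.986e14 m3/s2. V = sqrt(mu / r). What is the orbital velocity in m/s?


V = sqrt(3.986e14 / 6848000) = 7629 m/s

7629 m/s


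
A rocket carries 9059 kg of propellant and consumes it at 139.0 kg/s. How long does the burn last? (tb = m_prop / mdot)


tb = 9059 / 139.0 = 65.2 s

65.2 s


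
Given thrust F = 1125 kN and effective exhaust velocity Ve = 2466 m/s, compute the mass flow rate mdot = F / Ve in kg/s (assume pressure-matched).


mdot = F / Ve = 1125000 / 2466 = 456.2 kg/s

456.2 kg/s


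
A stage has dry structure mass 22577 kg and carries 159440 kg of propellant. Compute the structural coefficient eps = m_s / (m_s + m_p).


eps = 22577 / (22577 + 159440) = 0.124

0.124


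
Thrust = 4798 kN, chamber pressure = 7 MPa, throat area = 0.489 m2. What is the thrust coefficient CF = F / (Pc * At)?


CF = 4798000 / (7e6 * 0.489) = 1.4

1.4


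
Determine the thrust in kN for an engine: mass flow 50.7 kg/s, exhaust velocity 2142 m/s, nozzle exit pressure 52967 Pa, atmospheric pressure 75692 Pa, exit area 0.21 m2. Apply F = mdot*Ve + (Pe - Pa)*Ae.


F = 50.7 * 2142 + (52967 - 75692) * 0.21 = 103827.0 N = 103.8 kN

103.8 kN


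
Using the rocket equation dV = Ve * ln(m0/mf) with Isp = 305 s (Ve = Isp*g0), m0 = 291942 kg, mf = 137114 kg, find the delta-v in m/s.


Ve = 305 * 9.81 = 2992.05 m/s
dV = 2992.05 * ln(291942/137114) = 2261 m/s

2261 m/s
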